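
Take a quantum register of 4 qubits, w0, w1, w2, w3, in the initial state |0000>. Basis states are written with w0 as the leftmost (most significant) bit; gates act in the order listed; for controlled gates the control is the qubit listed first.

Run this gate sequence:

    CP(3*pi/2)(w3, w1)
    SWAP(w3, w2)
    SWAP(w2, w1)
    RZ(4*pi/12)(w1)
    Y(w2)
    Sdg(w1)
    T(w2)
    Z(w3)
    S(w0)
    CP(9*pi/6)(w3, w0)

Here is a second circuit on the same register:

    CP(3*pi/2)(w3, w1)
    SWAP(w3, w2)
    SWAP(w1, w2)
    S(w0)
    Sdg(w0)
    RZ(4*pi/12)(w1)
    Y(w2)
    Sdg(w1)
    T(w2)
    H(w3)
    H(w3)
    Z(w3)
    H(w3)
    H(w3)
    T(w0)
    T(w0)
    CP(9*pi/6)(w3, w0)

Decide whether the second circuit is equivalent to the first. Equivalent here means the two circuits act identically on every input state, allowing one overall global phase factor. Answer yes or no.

Yes: on every input state the two circuits agree up to one overall phase factor.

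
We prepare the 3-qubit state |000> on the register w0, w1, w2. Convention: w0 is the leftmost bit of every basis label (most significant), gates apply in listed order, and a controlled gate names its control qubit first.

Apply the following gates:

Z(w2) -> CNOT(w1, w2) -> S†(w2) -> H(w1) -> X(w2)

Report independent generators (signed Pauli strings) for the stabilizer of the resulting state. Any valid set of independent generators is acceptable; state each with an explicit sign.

The stabilizer group can be generated by +IXI, +ZII, -IIZ, among other valid generating sets.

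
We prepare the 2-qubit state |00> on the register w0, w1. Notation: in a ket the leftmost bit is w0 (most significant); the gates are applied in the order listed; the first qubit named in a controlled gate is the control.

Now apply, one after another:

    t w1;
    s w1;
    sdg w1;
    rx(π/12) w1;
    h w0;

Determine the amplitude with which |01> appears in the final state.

|01> carries amplitude -I*sqrt(2*sqrt(2) + 4)/8 + I*sqrt(12 - 6*sqrt(2))/8 in the final state.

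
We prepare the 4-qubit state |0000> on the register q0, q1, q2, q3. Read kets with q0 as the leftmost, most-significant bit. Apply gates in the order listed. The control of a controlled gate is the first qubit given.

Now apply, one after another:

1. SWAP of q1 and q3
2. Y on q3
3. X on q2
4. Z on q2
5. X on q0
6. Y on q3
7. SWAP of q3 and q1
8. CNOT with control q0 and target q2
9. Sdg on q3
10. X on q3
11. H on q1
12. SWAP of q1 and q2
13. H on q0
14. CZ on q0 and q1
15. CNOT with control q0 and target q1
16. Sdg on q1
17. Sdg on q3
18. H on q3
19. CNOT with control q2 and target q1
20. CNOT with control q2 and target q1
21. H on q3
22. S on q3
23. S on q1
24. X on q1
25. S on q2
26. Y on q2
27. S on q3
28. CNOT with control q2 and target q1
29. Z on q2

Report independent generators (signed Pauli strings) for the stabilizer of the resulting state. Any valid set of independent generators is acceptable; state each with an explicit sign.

The final state is stabilized by the group generated by +XIYI, -IXYI, -ZZZI, -IIIZ; other independent generating sets are equally valid. Key observation: the block from step 16 through step 23 cancels to the identity and can be dropped.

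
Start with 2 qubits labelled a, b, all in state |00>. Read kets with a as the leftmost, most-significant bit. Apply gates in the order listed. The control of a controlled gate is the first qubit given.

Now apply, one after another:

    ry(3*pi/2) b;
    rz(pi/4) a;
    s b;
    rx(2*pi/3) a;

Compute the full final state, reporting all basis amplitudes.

The resulting statevector has amplitude sqrt(2)*exp(7*I*pi/8)/4 on |00>, sqrt(2)*exp(3*I*pi/8)/4 on |01>, sqrt(6)*exp(3*I*pi/8)/4 on |10>, -sqrt(6)*exp(7*I*pi/8)/4 on |11>.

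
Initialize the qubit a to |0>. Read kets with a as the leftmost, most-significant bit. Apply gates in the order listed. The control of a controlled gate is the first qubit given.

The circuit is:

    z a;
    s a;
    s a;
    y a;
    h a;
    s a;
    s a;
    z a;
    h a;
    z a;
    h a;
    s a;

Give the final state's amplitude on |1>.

The amplitude on |1> is -sqrt(2)/2.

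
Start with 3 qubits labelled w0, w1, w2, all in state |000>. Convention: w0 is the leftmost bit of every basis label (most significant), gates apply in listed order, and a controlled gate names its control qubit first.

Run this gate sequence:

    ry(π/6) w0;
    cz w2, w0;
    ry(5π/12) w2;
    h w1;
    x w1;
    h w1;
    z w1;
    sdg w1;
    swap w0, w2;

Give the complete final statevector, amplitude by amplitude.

The resulting statevector has amplitude sqrt(12 - 6*sqrt(2))/16 + sqrt(2*sqrt(2) + 4)/16 + 3*sqrt(4 - 2*sqrt(2))/16 + sqrt(6*sqrt(2) + 12)/16 on |000>, -sqrt(2*sqrt(2) + 4)/16 - sqrt(12 - 6*sqrt(2))/16 + 3*sqrt(4 - 2*sqrt(2))/16 + sqrt(6*sqrt(2) + 12)/16 on |001>, 0 on |010>, 0 on |011>, -sqrt(12 - 6*sqrt(2))/16 - sqrt(4 - 2*sqrt(2))/16 + sqrt(6*sqrt(2) + 12)/16 + 3*sqrt(2*sqrt(2) + 4)/16 on |100>, -sqrt(6*sqrt(2) + 12)/16 - sqrt(12 - 6*sqrt(2))/16 + sqrt(4 - 2*sqrt(2))/16 + 3*sqrt(2*sqrt(2) + 4)/16 on |101>, 0 on |110>, 0 on |111>. Key observation: steps 4-7 multiply out to the identity, so the circuit reduces to the remaining gates.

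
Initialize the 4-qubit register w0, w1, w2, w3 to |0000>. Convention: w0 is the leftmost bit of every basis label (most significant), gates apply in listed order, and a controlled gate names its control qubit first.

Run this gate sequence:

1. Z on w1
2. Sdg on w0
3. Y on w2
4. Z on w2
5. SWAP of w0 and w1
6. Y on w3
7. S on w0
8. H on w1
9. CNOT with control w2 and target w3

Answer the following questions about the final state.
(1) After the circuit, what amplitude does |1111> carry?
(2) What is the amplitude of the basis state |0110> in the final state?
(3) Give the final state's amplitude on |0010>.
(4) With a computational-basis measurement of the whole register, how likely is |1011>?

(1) The final state's coefficient on |1111> equals 0.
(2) The amplitude on |0110> is sqrt(2)/2.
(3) The final state's coefficient on |0010> equals sqrt(2)/2.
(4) The probability of measuring |1011> is 0.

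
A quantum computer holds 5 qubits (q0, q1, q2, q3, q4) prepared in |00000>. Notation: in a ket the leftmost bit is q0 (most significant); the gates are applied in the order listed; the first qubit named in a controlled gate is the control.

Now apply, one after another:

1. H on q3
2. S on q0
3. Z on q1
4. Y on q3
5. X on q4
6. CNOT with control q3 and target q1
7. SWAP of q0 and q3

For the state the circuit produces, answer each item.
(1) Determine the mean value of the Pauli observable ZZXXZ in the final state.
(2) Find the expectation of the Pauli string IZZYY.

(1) The expectation value of ZZXXZ is 0.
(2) In the final state, IZZYY has expectation 0.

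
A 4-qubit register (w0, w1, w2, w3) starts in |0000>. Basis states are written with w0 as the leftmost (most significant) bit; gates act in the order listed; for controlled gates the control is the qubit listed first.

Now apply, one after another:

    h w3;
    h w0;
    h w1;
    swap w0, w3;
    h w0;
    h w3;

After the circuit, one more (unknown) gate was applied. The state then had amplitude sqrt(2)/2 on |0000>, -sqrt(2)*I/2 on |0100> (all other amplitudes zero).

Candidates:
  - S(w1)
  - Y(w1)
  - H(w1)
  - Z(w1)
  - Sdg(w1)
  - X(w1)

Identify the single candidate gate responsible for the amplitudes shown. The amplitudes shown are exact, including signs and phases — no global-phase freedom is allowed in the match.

The applied gate was Sdg(w1).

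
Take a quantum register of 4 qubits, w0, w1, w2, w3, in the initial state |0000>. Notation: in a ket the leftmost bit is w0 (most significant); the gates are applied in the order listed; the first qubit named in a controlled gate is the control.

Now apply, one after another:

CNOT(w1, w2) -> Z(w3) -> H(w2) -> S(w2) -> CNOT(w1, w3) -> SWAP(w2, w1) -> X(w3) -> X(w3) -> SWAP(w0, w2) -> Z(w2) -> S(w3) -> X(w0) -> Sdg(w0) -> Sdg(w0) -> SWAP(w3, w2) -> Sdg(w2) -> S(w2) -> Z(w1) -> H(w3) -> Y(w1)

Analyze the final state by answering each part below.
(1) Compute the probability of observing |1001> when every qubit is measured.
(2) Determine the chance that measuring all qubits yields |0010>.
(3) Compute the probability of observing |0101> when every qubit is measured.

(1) A full measurement returns |1001> with probability 1/4.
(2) Outcome |0010> occurs with probability 0.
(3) Outcome |0101> occurs with probability 0.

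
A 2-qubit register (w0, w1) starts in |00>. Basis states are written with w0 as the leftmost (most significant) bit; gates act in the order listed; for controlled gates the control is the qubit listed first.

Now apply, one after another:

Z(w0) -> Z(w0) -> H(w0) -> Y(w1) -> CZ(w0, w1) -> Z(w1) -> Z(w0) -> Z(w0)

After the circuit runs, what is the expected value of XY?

The expectation value of XY is 0.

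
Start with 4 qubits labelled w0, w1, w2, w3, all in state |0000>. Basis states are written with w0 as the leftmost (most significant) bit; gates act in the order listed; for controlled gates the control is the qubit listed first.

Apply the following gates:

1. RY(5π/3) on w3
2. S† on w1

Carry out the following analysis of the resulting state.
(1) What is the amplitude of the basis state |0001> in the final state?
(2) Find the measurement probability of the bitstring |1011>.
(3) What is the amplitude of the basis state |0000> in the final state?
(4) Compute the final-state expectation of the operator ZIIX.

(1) |0001> carries amplitude 1/2 in the final state.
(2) A full measurement returns |1011> with probability 0.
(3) |0000> carries amplitude -sqrt(3)/2 in the final state.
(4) In the final state, ZIIX has expectation -sqrt(3)/2.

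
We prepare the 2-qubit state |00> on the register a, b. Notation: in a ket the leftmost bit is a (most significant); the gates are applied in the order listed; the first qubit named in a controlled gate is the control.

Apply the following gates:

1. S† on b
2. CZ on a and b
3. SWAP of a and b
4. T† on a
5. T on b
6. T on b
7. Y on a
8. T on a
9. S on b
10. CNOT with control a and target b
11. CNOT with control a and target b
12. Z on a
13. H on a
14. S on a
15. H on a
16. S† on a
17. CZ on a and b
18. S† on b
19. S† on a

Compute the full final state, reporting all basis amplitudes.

After the circuit, the state carries amplitude (-1 - I)*exp(I*pi/4)/2 on |00>, 0 on |01>, -sqrt(2)/2 on |10>, 0 on |11>.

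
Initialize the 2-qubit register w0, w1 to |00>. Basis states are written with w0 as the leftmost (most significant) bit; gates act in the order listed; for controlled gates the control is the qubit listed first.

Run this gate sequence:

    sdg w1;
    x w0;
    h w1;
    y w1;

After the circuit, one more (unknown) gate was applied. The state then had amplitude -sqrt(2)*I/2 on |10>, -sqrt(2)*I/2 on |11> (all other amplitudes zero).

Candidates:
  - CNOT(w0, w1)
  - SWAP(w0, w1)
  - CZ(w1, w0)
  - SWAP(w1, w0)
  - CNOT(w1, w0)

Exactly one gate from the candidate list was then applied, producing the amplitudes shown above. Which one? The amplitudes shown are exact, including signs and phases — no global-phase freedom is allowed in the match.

The unique candidate consistent with the amplitudes is CZ(w1, w0).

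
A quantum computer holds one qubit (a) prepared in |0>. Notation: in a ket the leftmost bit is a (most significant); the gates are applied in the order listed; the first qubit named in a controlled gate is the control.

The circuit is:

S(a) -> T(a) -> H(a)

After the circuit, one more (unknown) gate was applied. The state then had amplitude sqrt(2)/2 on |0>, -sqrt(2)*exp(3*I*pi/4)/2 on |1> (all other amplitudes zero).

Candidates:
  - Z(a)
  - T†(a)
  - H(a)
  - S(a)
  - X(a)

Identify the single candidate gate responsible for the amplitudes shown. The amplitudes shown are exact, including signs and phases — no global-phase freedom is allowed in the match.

The applied gate was T†(a).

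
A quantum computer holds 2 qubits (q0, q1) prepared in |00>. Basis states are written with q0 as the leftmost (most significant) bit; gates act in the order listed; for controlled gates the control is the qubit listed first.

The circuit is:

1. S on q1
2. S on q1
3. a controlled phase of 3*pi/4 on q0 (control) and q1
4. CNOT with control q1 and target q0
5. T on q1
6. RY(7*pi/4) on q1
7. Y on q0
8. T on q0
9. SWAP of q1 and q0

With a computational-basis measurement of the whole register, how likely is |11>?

Outcome |11> occurs with probability 1/2 - sqrt(2)/4.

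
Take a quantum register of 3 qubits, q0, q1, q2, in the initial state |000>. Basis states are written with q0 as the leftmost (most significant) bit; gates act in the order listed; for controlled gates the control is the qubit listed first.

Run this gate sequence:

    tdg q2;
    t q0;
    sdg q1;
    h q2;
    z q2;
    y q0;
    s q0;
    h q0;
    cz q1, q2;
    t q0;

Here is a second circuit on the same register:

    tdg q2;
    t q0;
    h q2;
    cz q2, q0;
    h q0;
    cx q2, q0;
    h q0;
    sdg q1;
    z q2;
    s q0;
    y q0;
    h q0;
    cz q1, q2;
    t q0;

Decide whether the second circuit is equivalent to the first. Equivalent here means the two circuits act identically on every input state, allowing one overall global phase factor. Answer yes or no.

No: there is an input state on which the two circuits produce genuinely different outputs (not merely differing by a phase).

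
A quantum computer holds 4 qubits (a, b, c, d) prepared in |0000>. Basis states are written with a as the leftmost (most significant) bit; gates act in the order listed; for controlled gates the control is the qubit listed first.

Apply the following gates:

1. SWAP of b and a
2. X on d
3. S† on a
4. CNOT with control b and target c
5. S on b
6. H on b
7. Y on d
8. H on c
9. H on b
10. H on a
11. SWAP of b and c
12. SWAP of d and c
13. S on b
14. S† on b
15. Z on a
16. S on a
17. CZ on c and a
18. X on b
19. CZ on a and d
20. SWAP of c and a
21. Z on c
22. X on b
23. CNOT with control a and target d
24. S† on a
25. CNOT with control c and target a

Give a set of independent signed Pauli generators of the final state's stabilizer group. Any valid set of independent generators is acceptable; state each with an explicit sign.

The final state is stabilized by the group generated by +XIYI, +IXII, +ZIZI, +IIIZ; other independent generating sets are equally valid.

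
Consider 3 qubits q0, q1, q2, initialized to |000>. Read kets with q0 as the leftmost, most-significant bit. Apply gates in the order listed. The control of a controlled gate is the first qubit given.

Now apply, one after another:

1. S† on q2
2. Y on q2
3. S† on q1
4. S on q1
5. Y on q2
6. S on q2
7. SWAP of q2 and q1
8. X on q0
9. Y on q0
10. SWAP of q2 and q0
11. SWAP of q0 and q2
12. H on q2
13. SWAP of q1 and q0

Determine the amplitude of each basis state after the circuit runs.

After the circuit, the state carries amplitude -sqrt(2)*I/2 on |000>, -sqrt(2)*I/2 on |001>, and 0 on every other basis state. Key observation: steps 1-6 multiply out to the identity, so the circuit reduces to the remaining gates.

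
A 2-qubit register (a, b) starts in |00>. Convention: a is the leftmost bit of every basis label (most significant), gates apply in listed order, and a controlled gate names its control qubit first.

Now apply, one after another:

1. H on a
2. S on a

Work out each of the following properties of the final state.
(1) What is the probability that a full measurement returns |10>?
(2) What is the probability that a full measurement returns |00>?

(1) A full measurement returns |10> with probability 1/2.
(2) A full measurement returns |00> with probability 1/2.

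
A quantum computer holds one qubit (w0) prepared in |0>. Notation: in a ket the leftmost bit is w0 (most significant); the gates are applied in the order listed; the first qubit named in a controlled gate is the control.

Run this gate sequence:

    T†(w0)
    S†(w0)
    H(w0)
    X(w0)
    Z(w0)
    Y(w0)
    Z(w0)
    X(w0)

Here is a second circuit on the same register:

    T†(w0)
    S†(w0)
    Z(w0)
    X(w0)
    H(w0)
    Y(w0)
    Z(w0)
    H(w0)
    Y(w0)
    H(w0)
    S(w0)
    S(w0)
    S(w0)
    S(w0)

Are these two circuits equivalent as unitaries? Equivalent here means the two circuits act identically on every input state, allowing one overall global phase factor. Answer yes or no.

No — the two circuits implement different unitaries, even allowing a global phase.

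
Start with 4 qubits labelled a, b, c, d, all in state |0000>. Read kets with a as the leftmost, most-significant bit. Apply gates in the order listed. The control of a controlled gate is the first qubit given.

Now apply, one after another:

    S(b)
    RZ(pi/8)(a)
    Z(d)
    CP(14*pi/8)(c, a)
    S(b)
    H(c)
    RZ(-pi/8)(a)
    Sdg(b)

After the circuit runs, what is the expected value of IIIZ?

The expectation value of IIIZ is 1.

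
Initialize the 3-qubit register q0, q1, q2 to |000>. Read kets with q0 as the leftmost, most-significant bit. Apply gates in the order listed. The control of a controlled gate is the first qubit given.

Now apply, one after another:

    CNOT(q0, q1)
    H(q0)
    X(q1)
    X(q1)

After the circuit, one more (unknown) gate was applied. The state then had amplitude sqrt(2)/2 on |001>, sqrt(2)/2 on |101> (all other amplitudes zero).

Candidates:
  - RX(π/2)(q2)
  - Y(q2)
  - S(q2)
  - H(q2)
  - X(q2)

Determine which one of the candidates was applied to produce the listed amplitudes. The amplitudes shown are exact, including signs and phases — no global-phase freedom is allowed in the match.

The unique candidate consistent with the amplitudes is X(q2). Key observation: gates 3-4 undo each other exactly, leaving only the rest of the circuit to track.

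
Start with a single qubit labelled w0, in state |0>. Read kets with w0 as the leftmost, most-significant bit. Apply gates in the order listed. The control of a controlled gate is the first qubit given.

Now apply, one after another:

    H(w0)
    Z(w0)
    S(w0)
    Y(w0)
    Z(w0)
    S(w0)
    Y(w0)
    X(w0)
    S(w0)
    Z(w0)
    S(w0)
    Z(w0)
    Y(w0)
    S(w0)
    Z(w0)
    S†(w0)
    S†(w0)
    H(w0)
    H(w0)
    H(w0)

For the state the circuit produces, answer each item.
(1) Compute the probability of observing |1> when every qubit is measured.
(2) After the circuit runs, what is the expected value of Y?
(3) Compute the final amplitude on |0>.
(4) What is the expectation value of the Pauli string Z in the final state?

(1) The probability of measuring |1> is 1/2.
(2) The observable Y averages to -1.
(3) |0> carries amplitude 1/2 + I/2 in the final state.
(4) The expectation value of Z is 0.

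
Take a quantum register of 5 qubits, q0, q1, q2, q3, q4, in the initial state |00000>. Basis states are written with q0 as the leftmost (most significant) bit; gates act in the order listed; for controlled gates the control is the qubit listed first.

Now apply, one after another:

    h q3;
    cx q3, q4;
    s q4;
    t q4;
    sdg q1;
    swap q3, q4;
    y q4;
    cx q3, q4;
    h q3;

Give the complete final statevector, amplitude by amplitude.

The resulting statevector has amplitude exp(I*pi/4)/2 + I/2 on |00001>, -exp(I*pi/4)/2 + I/2 on |00011>, and 0 on every other basis state.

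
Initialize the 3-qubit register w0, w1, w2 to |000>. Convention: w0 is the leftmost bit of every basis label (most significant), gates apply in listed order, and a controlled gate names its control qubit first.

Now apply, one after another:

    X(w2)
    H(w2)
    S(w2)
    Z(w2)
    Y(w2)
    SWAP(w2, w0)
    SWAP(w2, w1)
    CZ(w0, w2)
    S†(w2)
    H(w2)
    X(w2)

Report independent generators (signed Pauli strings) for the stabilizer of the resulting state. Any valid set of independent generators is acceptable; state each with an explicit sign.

One valid set of independent stabilizer generators is +YII, +IIX, +IZI (any independent generating set of the same group is equally correct).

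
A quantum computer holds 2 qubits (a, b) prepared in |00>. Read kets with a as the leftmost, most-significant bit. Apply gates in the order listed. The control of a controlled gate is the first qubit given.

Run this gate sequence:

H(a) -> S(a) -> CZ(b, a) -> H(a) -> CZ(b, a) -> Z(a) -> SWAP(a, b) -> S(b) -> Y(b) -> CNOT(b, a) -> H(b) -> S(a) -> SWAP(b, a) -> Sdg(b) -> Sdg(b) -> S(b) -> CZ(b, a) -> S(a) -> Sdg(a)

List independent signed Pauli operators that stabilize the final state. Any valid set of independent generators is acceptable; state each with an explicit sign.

One valid set of independent stabilizer generators is +XI, +IX (any independent generating set of the same group is equally correct).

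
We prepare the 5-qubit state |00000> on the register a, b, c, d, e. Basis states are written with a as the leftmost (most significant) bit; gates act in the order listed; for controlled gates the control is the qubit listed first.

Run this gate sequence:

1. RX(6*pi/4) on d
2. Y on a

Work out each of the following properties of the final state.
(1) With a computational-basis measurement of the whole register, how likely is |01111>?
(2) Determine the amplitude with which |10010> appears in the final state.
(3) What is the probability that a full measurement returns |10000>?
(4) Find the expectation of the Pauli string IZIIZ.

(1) Outcome |01111> occurs with probability 0.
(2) The amplitude on |10010> is sqrt(2)/2.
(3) A full measurement returns |10000> with probability 1/2.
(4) The expectation value of IZIIZ is 1.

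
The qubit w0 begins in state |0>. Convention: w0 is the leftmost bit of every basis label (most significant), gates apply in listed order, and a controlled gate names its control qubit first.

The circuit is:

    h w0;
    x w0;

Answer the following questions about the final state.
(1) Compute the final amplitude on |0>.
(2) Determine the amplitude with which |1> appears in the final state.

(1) The amplitude on |0> is sqrt(2)/2.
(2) |1> carries amplitude sqrt(2)/2 in the final state.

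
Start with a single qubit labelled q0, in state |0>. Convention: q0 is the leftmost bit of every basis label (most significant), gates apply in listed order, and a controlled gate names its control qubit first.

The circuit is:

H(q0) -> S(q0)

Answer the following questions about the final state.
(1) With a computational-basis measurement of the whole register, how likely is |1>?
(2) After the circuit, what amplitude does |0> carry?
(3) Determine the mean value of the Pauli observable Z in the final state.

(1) The probability of measuring |1> is 1/2.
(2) The final state's coefficient on |0> equals sqrt(2)/2.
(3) The observable Z averages to 0.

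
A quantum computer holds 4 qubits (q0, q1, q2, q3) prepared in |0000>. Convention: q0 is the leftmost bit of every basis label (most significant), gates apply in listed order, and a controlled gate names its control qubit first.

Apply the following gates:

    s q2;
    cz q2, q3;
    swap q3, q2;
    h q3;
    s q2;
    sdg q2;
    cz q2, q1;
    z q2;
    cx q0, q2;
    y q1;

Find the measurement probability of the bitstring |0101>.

A full measurement returns |0101> with probability 1/2. Key observation: gates 5-6 undo each other exactly, leaving only the rest of the circuit to track.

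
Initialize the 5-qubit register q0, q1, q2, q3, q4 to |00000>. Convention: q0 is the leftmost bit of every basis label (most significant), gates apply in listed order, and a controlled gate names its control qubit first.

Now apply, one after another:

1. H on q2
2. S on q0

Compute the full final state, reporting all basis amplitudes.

After the circuit, the state carries amplitude sqrt(2)/2 on |00000>, sqrt(2)/2 on |00100>, and 0 on every other basis state.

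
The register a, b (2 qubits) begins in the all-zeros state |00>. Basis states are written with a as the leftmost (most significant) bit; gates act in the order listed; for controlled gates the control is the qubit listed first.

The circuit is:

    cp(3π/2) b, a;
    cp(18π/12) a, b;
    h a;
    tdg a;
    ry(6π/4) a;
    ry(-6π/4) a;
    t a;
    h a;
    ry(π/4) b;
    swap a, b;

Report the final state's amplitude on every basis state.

After the circuit, the state carries amplitude sqrt(sqrt(2) + 2)/2 on |00>, 0 on |01>, sqrt(2 - sqrt(2))/2 on |10>, 0 on |11>. Key observation: the block from step 3 through step 8 cancels to the identity and can be dropped.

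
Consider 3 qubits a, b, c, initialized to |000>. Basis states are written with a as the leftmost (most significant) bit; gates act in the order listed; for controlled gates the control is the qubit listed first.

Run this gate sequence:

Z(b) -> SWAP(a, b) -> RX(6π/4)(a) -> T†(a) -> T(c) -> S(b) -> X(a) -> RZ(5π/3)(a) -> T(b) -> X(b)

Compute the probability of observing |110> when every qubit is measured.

A full measurement returns |110> with probability 1/2.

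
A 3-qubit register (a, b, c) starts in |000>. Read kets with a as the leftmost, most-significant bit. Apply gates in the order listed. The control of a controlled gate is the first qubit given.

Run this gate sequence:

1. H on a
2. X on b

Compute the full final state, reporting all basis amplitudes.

The final amplitudes are sqrt(2)/2 on |010>, sqrt(2)/2 on |110>, and 0 on every other basis state.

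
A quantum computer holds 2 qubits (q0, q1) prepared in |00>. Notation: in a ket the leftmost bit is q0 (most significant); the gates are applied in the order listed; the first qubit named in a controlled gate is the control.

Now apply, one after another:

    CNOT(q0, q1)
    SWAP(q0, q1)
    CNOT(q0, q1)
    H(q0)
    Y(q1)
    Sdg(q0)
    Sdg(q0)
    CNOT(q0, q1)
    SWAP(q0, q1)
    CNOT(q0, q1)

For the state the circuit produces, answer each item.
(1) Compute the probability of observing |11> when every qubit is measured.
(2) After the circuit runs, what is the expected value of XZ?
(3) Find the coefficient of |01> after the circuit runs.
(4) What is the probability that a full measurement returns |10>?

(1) A full measurement returns |11> with probability 1/2.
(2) In the final state, XZ has expectation 1.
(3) The final state's coefficient on |01> equals -sqrt(2)*I/2.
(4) A full measurement returns |10> with probability 0.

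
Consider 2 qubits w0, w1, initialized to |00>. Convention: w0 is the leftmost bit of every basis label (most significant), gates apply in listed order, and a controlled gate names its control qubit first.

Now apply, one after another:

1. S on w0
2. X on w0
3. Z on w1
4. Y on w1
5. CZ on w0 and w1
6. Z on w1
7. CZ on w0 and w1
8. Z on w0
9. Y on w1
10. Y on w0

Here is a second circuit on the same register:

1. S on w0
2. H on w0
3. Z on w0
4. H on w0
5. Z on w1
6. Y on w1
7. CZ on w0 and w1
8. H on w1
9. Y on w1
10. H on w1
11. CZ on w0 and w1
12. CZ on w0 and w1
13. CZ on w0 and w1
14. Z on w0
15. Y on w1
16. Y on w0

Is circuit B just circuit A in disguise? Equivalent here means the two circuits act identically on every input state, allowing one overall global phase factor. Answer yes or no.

No, they are not equivalent — no single phase factor reconciles the two unitaries.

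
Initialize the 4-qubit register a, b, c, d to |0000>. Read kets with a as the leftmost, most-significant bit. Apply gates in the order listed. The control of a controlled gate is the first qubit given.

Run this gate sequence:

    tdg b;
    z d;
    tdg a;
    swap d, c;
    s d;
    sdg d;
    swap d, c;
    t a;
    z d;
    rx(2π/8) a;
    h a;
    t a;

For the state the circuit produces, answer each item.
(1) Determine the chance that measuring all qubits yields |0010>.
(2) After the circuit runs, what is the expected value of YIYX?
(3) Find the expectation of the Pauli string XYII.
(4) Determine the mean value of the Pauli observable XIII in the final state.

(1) Outcome |0010> occurs with probability 0. Key observation: gates 2-9 undo each other exactly, leaving only the rest of the circuit to track.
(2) The expectation value of YIYX is 0.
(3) In the final state, XYII has expectation 0.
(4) The expectation value of XIII is 0.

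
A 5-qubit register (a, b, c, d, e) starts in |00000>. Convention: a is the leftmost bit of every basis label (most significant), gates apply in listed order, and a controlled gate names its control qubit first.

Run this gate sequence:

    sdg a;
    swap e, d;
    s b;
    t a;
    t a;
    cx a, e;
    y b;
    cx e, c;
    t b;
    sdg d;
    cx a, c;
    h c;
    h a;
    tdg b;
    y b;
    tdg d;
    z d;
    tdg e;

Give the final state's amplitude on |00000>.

|00000> carries amplitude 1/2 in the final state.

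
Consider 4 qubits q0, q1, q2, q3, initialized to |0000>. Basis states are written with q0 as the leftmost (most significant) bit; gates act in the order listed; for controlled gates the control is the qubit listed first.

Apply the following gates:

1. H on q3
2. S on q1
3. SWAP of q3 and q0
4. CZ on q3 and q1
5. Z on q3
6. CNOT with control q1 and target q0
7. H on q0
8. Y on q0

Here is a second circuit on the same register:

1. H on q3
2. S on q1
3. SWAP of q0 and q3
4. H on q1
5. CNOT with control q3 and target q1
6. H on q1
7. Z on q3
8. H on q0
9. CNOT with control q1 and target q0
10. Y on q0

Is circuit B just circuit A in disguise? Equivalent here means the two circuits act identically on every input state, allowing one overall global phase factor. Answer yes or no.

No: there is an input state on which the two circuits produce genuinely different outputs (not merely differing by a phase).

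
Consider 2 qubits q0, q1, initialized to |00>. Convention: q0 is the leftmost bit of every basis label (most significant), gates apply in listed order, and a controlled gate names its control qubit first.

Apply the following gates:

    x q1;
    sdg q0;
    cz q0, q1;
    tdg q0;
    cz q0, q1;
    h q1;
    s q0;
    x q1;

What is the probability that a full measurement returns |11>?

Outcome |11> occurs with probability 0.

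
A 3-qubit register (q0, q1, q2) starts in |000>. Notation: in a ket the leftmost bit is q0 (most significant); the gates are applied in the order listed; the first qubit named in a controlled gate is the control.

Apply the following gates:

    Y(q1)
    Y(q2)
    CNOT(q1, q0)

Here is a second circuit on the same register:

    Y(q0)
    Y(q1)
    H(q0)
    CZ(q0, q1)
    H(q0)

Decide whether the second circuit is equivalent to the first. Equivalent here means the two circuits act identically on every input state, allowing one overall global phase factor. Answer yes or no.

No, they are not equivalent — no single phase factor reconciles the two unitaries.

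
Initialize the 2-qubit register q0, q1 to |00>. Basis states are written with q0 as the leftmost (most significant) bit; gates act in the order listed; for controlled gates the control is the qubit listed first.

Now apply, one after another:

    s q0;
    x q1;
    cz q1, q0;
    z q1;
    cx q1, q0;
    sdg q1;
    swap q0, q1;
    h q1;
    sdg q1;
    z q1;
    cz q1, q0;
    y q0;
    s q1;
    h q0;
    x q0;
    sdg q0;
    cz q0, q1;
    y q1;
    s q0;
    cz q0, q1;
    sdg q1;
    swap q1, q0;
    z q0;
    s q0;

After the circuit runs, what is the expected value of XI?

The observable XI averages to -1.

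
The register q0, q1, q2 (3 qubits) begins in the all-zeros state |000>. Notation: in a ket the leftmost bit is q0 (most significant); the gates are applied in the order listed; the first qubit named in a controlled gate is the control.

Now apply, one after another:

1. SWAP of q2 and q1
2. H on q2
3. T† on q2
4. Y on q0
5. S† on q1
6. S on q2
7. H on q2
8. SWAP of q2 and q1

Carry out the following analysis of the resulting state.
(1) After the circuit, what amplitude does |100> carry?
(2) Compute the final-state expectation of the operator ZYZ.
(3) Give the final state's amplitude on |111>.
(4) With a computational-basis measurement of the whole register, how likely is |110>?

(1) The amplitude on |100> is exp(3*I*pi/4)/2 + I/2.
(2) The observable ZYZ averages to sqrt(2)/2.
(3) The amplitude on |111> is 0.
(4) A full measurement returns |110> with probability 1/2 - sqrt(2)/4.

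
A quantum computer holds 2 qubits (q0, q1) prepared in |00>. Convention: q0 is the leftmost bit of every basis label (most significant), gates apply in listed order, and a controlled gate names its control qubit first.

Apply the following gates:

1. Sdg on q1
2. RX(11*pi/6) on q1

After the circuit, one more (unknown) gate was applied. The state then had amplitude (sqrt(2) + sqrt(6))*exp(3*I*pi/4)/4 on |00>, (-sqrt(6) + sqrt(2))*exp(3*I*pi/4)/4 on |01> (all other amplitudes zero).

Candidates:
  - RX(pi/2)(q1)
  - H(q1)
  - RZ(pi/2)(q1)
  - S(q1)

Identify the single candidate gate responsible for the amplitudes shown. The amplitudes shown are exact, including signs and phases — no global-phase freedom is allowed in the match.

The applied gate was RZ(pi/2)(q1).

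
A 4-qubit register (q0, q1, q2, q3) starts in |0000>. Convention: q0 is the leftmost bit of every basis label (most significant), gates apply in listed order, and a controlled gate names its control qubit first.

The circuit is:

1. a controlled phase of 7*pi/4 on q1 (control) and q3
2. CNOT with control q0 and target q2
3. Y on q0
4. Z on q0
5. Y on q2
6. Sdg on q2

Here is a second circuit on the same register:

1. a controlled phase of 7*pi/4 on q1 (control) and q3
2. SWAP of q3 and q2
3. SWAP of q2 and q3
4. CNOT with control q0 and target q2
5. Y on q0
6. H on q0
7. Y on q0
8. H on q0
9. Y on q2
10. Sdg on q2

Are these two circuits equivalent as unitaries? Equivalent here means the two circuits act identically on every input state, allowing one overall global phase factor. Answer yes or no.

No, they are not equivalent — no single phase factor reconciles the two unitaries.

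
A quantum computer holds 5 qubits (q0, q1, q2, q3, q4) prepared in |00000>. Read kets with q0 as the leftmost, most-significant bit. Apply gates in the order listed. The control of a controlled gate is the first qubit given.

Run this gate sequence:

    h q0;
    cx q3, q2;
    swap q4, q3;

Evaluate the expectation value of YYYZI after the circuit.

The observable YYYZI averages to 0.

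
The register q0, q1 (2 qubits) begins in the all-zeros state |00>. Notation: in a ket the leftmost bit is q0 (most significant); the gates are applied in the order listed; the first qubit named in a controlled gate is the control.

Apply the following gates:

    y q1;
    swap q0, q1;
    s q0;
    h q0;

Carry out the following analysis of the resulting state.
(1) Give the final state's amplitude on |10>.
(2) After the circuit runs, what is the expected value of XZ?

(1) The final state's coefficient on |10> equals sqrt(2)/2.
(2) The observable XZ averages to -1.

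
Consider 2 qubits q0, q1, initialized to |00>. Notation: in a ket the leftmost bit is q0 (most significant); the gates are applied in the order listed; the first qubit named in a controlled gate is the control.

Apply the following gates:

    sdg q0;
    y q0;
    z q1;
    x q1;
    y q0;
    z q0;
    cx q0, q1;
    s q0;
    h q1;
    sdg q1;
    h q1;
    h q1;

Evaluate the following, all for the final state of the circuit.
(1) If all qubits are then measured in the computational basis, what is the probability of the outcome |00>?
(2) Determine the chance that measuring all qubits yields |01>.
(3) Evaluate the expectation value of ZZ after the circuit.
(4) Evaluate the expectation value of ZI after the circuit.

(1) Outcome |00> occurs with probability 1/2.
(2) Outcome |01> occurs with probability 1/2.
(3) The observable ZZ averages to 0.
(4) The expectation value of ZI is 1.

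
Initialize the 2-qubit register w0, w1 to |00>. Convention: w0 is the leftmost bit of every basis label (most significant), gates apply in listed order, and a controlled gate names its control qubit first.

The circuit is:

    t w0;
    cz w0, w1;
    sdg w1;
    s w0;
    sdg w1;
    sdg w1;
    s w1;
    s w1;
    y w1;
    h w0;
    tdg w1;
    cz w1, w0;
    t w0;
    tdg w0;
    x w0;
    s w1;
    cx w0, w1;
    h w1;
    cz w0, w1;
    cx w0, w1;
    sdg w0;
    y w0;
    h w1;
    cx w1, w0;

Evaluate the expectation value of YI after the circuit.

The expectation value of YI is 1. Key observation: steps 5-8 multiply out to the identity, so the circuit reduces to the remaining gates.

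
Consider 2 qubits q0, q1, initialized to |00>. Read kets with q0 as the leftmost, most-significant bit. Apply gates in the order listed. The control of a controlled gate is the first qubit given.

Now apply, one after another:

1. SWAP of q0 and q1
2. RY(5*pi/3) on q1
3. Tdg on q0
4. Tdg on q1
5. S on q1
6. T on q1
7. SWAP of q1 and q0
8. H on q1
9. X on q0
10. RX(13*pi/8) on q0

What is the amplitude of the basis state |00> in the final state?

|00> carries amplitude sqrt(2)*I*sin(pi/48)/2 in the final state.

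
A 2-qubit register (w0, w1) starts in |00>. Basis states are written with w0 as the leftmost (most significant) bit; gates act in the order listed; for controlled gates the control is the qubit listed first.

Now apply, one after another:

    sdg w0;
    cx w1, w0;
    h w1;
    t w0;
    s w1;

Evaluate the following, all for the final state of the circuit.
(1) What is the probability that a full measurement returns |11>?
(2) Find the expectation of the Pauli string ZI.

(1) A full measurement returns |11> with probability 0.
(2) The observable ZI averages to 1.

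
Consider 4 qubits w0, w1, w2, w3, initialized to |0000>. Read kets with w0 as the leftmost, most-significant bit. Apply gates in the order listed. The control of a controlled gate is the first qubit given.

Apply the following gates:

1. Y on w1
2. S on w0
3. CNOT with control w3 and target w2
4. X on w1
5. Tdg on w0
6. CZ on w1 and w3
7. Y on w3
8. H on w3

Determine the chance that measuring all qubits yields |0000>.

The probability of measuring |0000> is 1/2.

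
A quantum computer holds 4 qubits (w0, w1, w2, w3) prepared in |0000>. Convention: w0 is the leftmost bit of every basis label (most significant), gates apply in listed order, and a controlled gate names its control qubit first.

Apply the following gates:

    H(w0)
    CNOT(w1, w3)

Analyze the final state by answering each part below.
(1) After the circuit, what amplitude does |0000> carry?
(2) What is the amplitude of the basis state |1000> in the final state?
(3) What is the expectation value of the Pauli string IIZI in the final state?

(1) The final state's coefficient on |0000> equals sqrt(2)/2.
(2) The final state's coefficient on |1000> equals sqrt(2)/2.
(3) In the final state, IIZI has expectation 1.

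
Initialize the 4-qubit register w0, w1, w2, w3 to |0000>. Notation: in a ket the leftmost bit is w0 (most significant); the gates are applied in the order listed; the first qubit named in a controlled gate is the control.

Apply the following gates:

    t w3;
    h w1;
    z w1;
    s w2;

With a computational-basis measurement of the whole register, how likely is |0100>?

A full measurement returns |0100> with probability 1/2.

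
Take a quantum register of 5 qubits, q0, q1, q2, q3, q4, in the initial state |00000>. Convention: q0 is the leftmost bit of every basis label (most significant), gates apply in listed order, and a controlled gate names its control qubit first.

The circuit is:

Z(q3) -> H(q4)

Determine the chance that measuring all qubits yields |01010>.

A full measurement returns |01010> with probability 0.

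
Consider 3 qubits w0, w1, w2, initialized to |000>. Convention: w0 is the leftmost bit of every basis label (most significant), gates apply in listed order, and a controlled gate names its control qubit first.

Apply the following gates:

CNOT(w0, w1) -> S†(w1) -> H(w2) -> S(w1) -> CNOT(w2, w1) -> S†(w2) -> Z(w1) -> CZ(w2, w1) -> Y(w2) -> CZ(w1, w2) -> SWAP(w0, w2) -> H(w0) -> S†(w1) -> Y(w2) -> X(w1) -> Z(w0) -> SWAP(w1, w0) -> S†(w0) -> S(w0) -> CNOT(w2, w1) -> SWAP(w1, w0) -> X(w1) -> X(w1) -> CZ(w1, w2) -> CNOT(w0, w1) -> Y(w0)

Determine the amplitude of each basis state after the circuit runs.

After the circuit, the state carries amplitude 0 on |000>, -I/2 on |001>, 0 on |010>, I/2 on |011>, 0 on |100>, I/2 on |101>, 0 on |110>, I/2 on |111>.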